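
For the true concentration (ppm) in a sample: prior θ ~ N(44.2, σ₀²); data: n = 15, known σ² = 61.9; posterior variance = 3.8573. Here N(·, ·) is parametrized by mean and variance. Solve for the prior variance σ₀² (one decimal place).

σ₀² = 59.1

Posterior precision equals prior precision plus data precision: 1/σ_n² = 1/σ₀² + n/σ².
So 1/σ₀² = 1/3.8573 − 15/61.9 = 0.259249 − 0.242326 = 0.016923.
Hence σ₀² = 1/0.016923 ≈ 59.1.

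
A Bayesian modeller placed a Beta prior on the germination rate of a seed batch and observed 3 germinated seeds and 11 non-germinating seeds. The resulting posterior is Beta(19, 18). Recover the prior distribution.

Beta(16, 7)

Under Beta–binomial conjugacy the posterior parameters are (a+s, b+f).
Subtract the data counts: 19−3=16, 18−11=7.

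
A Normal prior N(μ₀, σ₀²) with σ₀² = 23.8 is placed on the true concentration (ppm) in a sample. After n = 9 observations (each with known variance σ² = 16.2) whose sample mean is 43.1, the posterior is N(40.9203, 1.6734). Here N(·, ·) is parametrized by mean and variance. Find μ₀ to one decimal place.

μ₀ = 12.1

The posterior mean is a precision-weighted average: μ_n = (τ₀μ₀ + τ_data·x̄)/(τ₀+τ_data), with τ₀=1/σ₀² and τ_data=n/σ².
Here τ₀ = 1/23.8 = 0.042017 and τ_data = 9/16.2 = 0.555556, so τ_n = 0.597573.
Rearranging for μ₀: μ₀ = (μ_n·τ_n − τ_data·x̄)/τ₀ = (40.9203·0.597573 − 0.555556·43.1) / 0.042017 = 0.508403/0.042017 ≈ 12.1.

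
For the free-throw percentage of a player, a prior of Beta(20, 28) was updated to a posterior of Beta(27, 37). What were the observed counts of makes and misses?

Under Beta–binomial conjugacy the posterior parameters are (a+s, b+f).
Match parameters: s=27−20=7, f=37−28=9.

7 makes and 9 misses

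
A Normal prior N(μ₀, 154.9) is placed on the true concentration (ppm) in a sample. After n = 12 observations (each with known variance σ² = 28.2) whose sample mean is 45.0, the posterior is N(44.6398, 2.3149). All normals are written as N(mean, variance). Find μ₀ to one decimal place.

μ₀ = 20.9

The posterior mean is a precision-weighted average: μ_n = (τ₀μ₀ + τ_data·x̄)/(τ₀+τ_data), with τ₀=1/σ₀² and τ_data=n/σ².
Here τ₀ = 1/154.9 = 0.006456 and τ_data = 12/28.2 = 0.425532, so τ_n = 0.431988.
Rearranging for μ₀: μ₀ = (μ_n·τ_n − τ_data·x̄)/τ₀ = (44.6398·0.431988 − 0.425532·45.0) / 0.006456 = 0.134918/0.006456 ≈ 20.9.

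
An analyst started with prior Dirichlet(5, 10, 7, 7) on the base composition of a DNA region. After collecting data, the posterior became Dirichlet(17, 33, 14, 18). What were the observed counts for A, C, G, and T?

For a Dirichlet(α) prior with multinomial counts c, the posterior is Dirichlet(α + c) componentwise.
Counts are posterior − prior componentwise: 17−5=12, 33−10=23, 14−7=7, 18−7=11.

counts (12, 23, 7, 11)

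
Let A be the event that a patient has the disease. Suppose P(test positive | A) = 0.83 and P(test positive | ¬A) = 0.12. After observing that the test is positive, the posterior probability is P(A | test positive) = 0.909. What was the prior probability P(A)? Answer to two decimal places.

P(A) = 0.59

In odds form, posterior odds = prior odds × likelihood ratio, so prior odds = posterior odds ÷ LR.
Posterior odds = 0.909/(1−0.909) = 9.9890. LR = 0.83/0.12 = 6.9167.
Prior odds = 9.9890/6.9167 = 1.4442, so P(A) = 1.4442/(1+1.4442) ≈ 0.59.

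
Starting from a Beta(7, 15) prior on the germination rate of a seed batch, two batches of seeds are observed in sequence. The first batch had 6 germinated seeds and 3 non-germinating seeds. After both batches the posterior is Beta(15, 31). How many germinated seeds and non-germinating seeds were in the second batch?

2 germinated seeds and 13 non-germinating seeds

Sequential conjugate updates are equivalent to a single update on the pooled data, so total successes = posterior α − prior α and total failures = posterior β − prior β.
Total across both batches: 15−7=8 germinated seeds, 31−15=16 non-germinating seeds.
Subtract the first batch: 8−6=2 germinated seeds and 16−3=13 non-germinating seeds.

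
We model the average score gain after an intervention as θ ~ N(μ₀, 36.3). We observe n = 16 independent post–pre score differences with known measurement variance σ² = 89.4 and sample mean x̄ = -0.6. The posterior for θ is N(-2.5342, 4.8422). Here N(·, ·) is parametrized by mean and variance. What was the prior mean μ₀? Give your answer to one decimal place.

μ₀ = -15.1

The posterior mean is a precision-weighted average: μ_n = (τ₀μ₀ + τ_data·x̄)/(τ₀+τ_data), with τ₀=1/σ₀² and τ_data=n/σ².
Here τ₀ = 1/36.3 = 0.027548 and τ_data = 16/89.4 = 0.178971, so τ_n = 0.206519.
Rearranging for μ₀: μ₀ = (μ_n·τ_n − τ_data·x̄)/τ₀ = (-2.5342·0.206519 − 0.178971·-0.6) / 0.027548 = -0.415978/0.027548 ≈ -15.1.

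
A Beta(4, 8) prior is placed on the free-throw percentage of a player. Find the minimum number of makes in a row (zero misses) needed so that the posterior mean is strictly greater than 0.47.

After k makes and 0 misses the posterior is Beta(4+k, 8), with mean (4+k)/(4+8+k).
Set (4+k)/(12+k) > 0.47 and solve: k > (0.47·12 − 4)/(1 − 0.47) = 3.094.
The smallest integer exceeding 3.094 is 4, and checking k=4: (8)/(16) = 0.5000 > 0.47.

k = 4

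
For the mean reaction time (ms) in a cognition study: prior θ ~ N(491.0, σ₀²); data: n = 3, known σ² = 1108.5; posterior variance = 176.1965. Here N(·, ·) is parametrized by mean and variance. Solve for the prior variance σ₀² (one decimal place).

Posterior precision equals prior precision plus data precision: 1/σ_n² = 1/σ₀² + n/σ².
So 1/σ₀² = 1/176.1965 − 3/1108.5 = 0.005675 − 0.002706 = 0.002969.
Hence σ₀² = 1/0.002969 ≈ 336.8.

σ₀² = 336.8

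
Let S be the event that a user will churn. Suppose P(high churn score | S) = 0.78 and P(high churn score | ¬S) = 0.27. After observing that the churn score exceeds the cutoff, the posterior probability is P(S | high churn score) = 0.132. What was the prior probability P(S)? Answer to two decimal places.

Bayes' rule in odds form gives O(S|E) = O(S)·[P(E|S)/P(E|¬S)], hence O(S) = O(S|E)/LR.
Posterior odds = 0.132/(1−0.132) = 0.1521. LR = 0.78/0.27 = 2.8889.
Prior odds = 0.1521/2.8889 = 0.0526, so P(S) = 0.0526/(1+0.0526) ≈ 0.05.

P(S) = 0.05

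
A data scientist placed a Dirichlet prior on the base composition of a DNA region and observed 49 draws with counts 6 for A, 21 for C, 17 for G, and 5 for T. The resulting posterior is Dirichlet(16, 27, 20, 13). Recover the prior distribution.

Dirichlet(10, 6, 3, 8)

For a Dirichlet(α) prior with multinomial counts c, the posterior is Dirichlet(α + c) componentwise.
Subtract each count from the matching posterior parameter: 16−6=10, 27−21=6, 20−17=3, 13−5=8.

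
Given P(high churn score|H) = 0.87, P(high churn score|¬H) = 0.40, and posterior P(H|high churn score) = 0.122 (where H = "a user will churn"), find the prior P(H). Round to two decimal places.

Bayes' rule in odds form gives O(H|E) = O(H)·[P(E|H)/P(E|¬H)], hence O(H) = O(H|E)/LR.
Posterior odds = 0.122/(1−0.122) = 0.1390. LR = 0.87/0.40 = 2.1750.
Prior odds = 0.1390/2.1750 = 0.0639, so P(H) = 0.0639/(1+0.0639) ≈ 0.06.

P(H) = 0.06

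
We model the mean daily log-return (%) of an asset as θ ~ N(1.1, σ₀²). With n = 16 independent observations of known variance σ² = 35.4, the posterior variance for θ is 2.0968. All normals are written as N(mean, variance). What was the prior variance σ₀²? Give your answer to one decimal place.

σ₀² = 40.1

Posterior precision equals prior precision plus data precision: 1/σ_n² = 1/σ₀² + n/σ².
So 1/σ₀² = 1/2.0968 − 16/35.4 = 0.476917 − 0.451977 = 0.024940.
Hence σ₀² = 1/0.024940 ≈ 40.1.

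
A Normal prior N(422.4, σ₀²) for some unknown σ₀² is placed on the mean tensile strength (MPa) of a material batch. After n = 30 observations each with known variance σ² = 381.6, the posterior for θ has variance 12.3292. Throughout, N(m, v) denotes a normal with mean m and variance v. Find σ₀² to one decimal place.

σ₀² = 401.3

Posterior precision equals prior precision plus data precision: 1/σ_n² = 1/σ₀² + n/σ².
So 1/σ₀² = 1/12.3292 − 30/381.6 = 0.081108 − 0.078616 = 0.002492.
Hence σ₀² = 1/0.002492 ≈ 401.3.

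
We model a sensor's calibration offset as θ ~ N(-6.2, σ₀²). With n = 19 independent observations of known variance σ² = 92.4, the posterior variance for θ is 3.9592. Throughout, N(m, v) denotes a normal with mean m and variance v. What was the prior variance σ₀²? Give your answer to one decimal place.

For the Normal–Normal model with known σ², precisions add: τ_n = τ₀ + n/σ².
So 1/σ₀² = 1/3.9592 − 19/92.4 = 0.252576 − 0.205628 = 0.046948.
Hence σ₀² = 1/0.046948 ≈ 21.3.

σ₀² = 21.3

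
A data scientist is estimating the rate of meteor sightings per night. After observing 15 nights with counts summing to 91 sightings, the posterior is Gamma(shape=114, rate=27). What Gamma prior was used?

Gamma(shape=23, rate=12)

Gamma–Poisson conjugacy: posterior shape = α + Σxᵢ, posterior rate = β + n.
So α = 114 − 91 = 23 and β = 27 − 15 = 12.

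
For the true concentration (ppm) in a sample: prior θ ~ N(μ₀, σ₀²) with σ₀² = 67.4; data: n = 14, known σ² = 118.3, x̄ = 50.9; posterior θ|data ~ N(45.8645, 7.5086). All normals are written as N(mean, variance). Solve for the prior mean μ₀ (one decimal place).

The posterior mean is a precision-weighted average: μ_n = (τ₀μ₀ + τ_data·x̄)/(τ₀+τ_data), with τ₀=1/σ₀² and τ_data=n/σ².
Here τ₀ = 1/67.4 = 0.014837 and τ_data = 14/118.3 = 0.118343, so τ_n = 0.133180.
Rearranging for μ₀: μ₀ = (μ_n·τ_n − τ_data·x̄)/τ₀ = (45.8645·0.133180 − 0.118343·50.9) / 0.014837 = 0.084575/0.014837 ≈ 5.7.

μ₀ = 5.7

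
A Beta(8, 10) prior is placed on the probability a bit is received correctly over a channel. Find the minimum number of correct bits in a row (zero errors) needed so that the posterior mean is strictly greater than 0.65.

k = 11

After k correct bits and 0 errors the posterior is Beta(8+k, 10), with mean (8+k)/(8+10+k).
Set (8+k)/(18+k) > 0.65 and solve: k > (0.65·18 − 8)/(1 − 0.65) = 10.571.
The smallest integer exceeding 10.571 is 11.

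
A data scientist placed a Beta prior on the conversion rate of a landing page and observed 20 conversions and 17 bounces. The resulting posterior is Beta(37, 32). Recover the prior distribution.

Beta(17, 15)

A Beta(a, b) prior with s successes and f failures in binomial data gives a Beta(a+s, b+f) posterior.
So a = 37 − 20 = 17 and b = 32 − 17 = 15.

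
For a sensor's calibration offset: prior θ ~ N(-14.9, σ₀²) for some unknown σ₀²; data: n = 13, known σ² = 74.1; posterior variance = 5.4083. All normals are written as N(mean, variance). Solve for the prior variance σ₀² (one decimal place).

σ₀² = 105.7

Posterior precision equals prior precision plus data precision: 1/σ_n² = 1/σ₀² + n/σ².
So 1/σ₀² = 1/5.4083 − 13/74.1 = 0.184901 − 0.175439 = 0.009462.
Hence σ₀² = 1/0.009462 ≈ 105.7.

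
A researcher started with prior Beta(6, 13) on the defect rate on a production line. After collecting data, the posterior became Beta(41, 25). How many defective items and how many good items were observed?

35 defective items and 12 good items

Under Beta–binomial conjugacy the posterior parameters are (a+s, b+f).
Match parameters: s=41−6=35, f=25−13=12.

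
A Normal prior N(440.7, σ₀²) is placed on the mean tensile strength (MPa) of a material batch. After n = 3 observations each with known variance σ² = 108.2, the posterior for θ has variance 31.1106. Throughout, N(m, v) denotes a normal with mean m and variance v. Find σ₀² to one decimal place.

σ₀² = 226.4

Posterior precision equals prior precision plus data precision: 1/σ_n² = 1/σ₀² + n/σ².
So 1/σ₀² = 1/31.1106 − 3/108.2 = 0.032143 − 0.027726 = 0.004417.
Hence σ₀² = 1/0.004417 ≈ 226.4.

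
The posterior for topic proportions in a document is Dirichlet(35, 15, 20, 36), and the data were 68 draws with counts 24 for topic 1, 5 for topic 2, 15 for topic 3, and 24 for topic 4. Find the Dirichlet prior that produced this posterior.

Dirichlet(11, 10, 5, 12)

For a Dirichlet(α) prior with multinomial counts c, the posterior is Dirichlet(α + c) componentwise.
Subtract each count from the matching posterior parameter: 35−24=11, 15−5=10, 20−15=5, 36−24=12.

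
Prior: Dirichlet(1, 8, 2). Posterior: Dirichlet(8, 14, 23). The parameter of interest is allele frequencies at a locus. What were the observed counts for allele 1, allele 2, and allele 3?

counts (7, 6, 21)

For a Dirichlet(α) prior with multinomial counts c, the posterior is Dirichlet(α + c) componentwise.
Counts are posterior − prior componentwise: 8−1=7, 14−8=6, 23−2=21.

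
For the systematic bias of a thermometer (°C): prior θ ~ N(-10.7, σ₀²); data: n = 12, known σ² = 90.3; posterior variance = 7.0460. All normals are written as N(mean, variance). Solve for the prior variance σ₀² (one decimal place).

For the Normal–Normal model with known σ², precisions add: τ_n = τ₀ + n/σ².
So 1/σ₀² = 1/7.0460 − 12/90.3 = 0.141924 − 0.132890 = 0.009034.
Hence σ₀² = 1/0.009034 ≈ 110.7.

σ₀² = 110.7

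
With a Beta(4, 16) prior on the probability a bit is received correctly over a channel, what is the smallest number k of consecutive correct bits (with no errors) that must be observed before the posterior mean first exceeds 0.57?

k = 18

After k correct bits and 0 errors the posterior is Beta(4+k, 16), with mean (4+k)/(4+16+k).
Set (4+k)/(20+k) > 0.57 and solve: k > (0.57·20 − 4)/(1 − 0.57) = 17.209.
The smallest integer exceeding 17.209 is 18.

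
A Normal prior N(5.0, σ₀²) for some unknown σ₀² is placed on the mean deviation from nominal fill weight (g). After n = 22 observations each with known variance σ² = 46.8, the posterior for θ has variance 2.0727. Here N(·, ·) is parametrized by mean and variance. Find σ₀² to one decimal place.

Posterior precision equals prior precision plus data precision: 1/σ_n² = 1/σ₀² + n/σ².
So 1/σ₀² = 1/2.0727 − 22/46.8 = 0.482462 − 0.470085 = 0.012377.
Hence σ₀² = 1/0.012377 ≈ 80.8.

σ₀² = 80.8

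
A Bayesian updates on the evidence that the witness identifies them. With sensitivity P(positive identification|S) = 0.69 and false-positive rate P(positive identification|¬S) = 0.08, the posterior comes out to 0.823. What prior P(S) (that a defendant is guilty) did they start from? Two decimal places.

Bayes' rule in odds form gives O(S|E) = O(S)·[P(E|S)/P(E|¬S)], hence O(S) = O(S|E)/LR.
Posterior odds = 0.823/(1−0.823) = 4.6497. LR = 0.69/0.08 = 8.6250.
Prior odds = 4.6497/8.6250 = 0.5391, so P(S) = 0.5391/(1+0.5391) ≈ 0.35.

P(S) = 0.35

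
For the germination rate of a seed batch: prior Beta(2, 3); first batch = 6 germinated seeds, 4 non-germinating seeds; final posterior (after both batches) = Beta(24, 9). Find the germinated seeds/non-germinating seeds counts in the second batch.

16 germinated seeds and 2 non-germinating seeds

Sequential conjugate updates are equivalent to a single update on the pooled data, so total successes = posterior α − prior α and total failures = posterior β − prior β.
Total across both batches: 24−2=22 germinated seeds, 9−3=6 non-germinating seeds.
Subtract the first batch: 22−6=16 germinated seeds and 6−4=2 non-germinating seeds.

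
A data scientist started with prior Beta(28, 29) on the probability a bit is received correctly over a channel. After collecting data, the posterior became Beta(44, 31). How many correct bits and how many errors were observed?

16 correct bits and 2 errors

Beta is conjugate to the binomial likelihood: posterior = Beta(a+s, b+f).
So s = 44 − 28 = 16 and f = 31 − 29 = 2.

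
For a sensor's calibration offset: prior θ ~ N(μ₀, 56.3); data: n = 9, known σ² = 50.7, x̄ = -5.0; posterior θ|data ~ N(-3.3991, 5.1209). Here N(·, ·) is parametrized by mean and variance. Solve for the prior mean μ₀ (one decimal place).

With known observation variance, the Normal–Normal posterior has precision τ_n = τ₀ + n/σ² and mean μ_n = (τ₀μ₀ + (n/σ²)x̄)/τ_n.
Here τ₀ = 1/56.3 = 0.017762 and τ_data = 9/50.7 = 0.177515, so τ_n = 0.195277.
Rearranging for μ₀: μ₀ = (μ_n·τ_n − τ_data·x̄)/τ₀ = (-3.3991·0.195277 − 0.177515·-5.0) / 0.017762 = 0.223809/0.017762 ≈ 12.6.

μ₀ = 12.6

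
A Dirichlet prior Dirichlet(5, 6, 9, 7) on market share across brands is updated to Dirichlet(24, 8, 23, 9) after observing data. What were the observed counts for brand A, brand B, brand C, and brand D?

For a Dirichlet(α) prior with multinomial counts c, the posterior is Dirichlet(α + c) componentwise.
Counts are posterior − prior componentwise: 24−5=19, 8−6=2, 23−9=14, 9−7=2.

counts (19, 2, 14, 2)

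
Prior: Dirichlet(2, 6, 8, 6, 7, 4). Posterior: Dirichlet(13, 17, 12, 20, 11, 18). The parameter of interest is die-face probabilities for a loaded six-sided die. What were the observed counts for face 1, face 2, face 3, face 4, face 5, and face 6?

For a Dirichlet(α) prior with multinomial counts c, the posterior is Dirichlet(α + c) componentwise.
Counts are posterior − prior componentwise: 13−2=11, 17−6=11, 12−8=4, 20−6=14, 11−7=4, 18−4=14.

counts (11, 11, 4, 14, 4, 14)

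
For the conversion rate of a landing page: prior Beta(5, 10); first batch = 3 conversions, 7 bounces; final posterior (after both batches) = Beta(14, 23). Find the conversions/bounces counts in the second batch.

6 conversions and 6 bounces

Because Beta–binomial updating is additive in the counts, the combined data contributed (α_post−α_prior, β_post−β_prior) successes and failures.
Total across both batches: 14−5=9 conversions, 23−10=13 bounces.
Subtract the first batch: 9−3=6 conversions and 13−7=6 bounces.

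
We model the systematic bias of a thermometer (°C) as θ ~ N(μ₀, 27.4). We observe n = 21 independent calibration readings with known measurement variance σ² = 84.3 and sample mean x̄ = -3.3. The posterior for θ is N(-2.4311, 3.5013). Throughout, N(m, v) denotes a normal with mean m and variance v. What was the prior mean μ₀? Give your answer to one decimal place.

With known observation variance, the Normal–Normal posterior has precision τ_n = τ₀ + n/σ² and mean μ_n = (τ₀μ₀ + (n/σ²)x̄)/τ_n.
Here τ₀ = 1/27.4 = 0.036496 and τ_data = 21/84.3 = 0.249110, so τ_n = 0.285606.
Rearranging for μ₀: μ₀ = (μ_n·τ_n − τ_data·x̄)/τ₀ = (-2.4311·0.285606 − 0.249110·-3.3) / 0.036496 = 0.127726/0.036496 ≈ 3.5.

μ₀ = 3.5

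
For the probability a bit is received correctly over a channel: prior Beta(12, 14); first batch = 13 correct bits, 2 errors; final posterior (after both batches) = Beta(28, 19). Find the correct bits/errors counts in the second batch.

Sequential conjugate updates are equivalent to a single update on the pooled data, so total successes = posterior α − prior α and total failures = posterior β − prior β.
Total across both batches: 28−12=16 correct bits, 19−14=5 errors.
Subtract the first batch: 16−13=3 correct bits and 5−2=3 errors.

3 correct bits and 3 errors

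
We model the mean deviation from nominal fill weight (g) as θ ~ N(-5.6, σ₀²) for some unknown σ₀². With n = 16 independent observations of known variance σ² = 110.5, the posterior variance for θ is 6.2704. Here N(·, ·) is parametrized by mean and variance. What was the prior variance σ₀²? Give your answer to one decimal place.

Posterior precision equals prior precision plus data precision: 1/σ_n² = 1/σ₀² + n/σ².
So 1/σ₀² = 1/6.2704 − 16/110.5 = 0.159479 − 0.144796 = 0.014683.
Hence σ₀² = 1/0.014683 ≈ 68.1.

σ₀² = 68.1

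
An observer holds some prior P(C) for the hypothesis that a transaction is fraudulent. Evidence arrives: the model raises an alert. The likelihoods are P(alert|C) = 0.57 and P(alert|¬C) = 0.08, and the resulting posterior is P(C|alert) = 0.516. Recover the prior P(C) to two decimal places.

Bayes' rule in odds form gives O(C|E) = O(C)·[P(E|C)/P(E|¬C)], hence O(C) = O(C|E)/LR.
Posterior odds = 0.516/(1−0.516) = 1.0661. LR = 0.57/0.08 = 7.1250.
Prior odds = 1.0661/7.1250 = 0.1496, so P(C) = 0.1496/(1+0.1496) ≈ 0.13.

P(C) = 0.13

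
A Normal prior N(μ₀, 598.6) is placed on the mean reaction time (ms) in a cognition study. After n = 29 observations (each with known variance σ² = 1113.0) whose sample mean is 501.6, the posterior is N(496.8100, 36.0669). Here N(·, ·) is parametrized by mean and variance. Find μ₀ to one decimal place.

μ₀ = 422.1

The posterior mean is a precision-weighted average: μ_n = (τ₀μ₀ + τ_data·x̄)/(τ₀+τ_data), with τ₀=1/σ₀² and τ_data=n/σ².
Here τ₀ = 1/598.6 = 0.001671 and τ_data = 29/1113.0 = 0.026056, so τ_n = 0.027727.
Rearranging for μ₀: μ₀ = (μ_n·τ_n − τ_data·x̄)/τ₀ = (496.8100·0.027727 − 0.026056·501.6) / 0.001671 = 0.705361/0.001671 ≈ 422.1.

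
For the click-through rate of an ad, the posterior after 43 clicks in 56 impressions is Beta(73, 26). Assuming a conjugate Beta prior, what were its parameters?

A Beta(a, b) prior with s successes and f failures in binomial data gives a Beta(a+s, b+f) posterior.
So a = 73 − 43 = 30 and b = 26 − 13 = 13.

Beta(30, 13)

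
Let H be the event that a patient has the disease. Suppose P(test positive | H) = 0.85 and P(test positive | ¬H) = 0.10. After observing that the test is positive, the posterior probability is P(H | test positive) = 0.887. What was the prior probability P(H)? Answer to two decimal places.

In odds form, posterior odds = prior odds × likelihood ratio, so prior odds = posterior odds ÷ LR.
Posterior odds = 0.887/(1−0.887) = 7.8496. LR = 0.85/0.10 = 8.5000.
Prior odds = 7.8496/8.5000 = 0.9235, so P(H) = 0.9235/(1+0.9235) ≈ 0.48.

P(H) = 0.48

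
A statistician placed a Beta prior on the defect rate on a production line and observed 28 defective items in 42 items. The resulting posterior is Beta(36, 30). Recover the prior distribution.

Under Beta–binomial conjugacy the posterior parameters are (α+s, β+f).
So α = 36 − 28 = 8 and β = 30 − 14 = 16.

Beta(8, 16)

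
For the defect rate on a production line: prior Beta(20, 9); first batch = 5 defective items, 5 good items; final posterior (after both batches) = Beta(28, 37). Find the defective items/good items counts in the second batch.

Because Beta–binomial updating is additive in the counts, the combined data contributed (α_post−α_prior, β_post−β_prior) successes and failures.
Total across both batches: 28−20=8 defective items, 37−9=28 good items.
Subtract the first batch: 8−5=3 defective items and 28−5=23 good items.

3 defective items and 23 good items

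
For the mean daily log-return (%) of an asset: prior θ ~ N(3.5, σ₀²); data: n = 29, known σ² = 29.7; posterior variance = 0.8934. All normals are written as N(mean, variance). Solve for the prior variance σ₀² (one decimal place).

σ₀² = 7.0

For the Normal–Normal model with known σ², precisions add: τ_n = τ₀ + n/σ².
So 1/σ₀² = 1/0.8934 − 29/29.7 = 1.119319 − 0.976431 = 0.142888.
Hence σ₀² = 1/0.142888 ≈ 7.0.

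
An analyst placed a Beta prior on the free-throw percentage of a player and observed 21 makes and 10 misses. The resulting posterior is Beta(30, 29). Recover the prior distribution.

Beta(9, 19)

A Beta(α, β) prior with s successes and f failures in binomial data gives a Beta(α+s, β+f) posterior.
So α = 30 − 21 = 9 and β = 29 − 10 = 19.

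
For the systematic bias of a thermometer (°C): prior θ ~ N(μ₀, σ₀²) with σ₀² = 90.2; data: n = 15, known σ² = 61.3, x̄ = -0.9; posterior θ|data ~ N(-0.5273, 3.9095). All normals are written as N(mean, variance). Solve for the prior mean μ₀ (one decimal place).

The posterior mean is a precision-weighted average: μ_n = (τ₀μ₀ + τ_data·x̄)/(τ₀+τ_data), with τ₀=1/σ₀² and τ_data=n/σ².
Here τ₀ = 1/90.2 = 0.011086 and τ_data = 15/61.3 = 0.244698, so τ_n = 0.255784.
Rearranging for μ₀: μ₀ = (μ_n·τ_n − τ_data·x̄)/τ₀ = (-0.5273·0.255784 − 0.244698·-0.9) / 0.011086 = 0.085353/0.011086 ≈ 7.7.

μ₀ = 7.7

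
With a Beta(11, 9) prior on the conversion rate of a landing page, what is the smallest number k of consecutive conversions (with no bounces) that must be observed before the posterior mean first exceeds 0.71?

After k conversions and 0 bounces the posterior is Beta(11+k, 9), with mean (11+k)/(11+9+k).
Set (11+k)/(20+k) > 0.71 and solve: k > (0.71·20 − 11)/(1 − 0.71) = 11.034.
The smallest integer exceeding 11.034 is 12, and checking k=12: (23)/(32) = 0.7188 > 0.71.

k = 12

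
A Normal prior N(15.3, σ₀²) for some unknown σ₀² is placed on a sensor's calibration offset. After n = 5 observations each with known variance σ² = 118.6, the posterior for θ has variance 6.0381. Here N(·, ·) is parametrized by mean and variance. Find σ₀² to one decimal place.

Posterior precision equals prior precision plus data precision: 1/σ_n² = 1/σ₀² + n/σ².
So 1/σ₀² = 1/6.0381 − 5/118.6 = 0.165615 − 0.042159 = 0.123456.
Hence σ₀² = 1/0.123456 ≈ 8.1.

σ₀² = 8.1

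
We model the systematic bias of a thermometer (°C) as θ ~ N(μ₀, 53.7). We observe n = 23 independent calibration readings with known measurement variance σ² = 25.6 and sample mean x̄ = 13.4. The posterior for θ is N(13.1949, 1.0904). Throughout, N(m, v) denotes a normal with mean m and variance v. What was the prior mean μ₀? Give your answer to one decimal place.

The posterior mean is a precision-weighted average: μ_n = (τ₀μ₀ + τ_data·x̄)/(τ₀+τ_data), with τ₀=1/σ₀² and τ_data=n/σ².
Here τ₀ = 1/53.7 = 0.018622 and τ_data = 23/25.6 = 0.898438, so τ_n = 0.917060.
Rearranging for μ₀: μ₀ = (μ_n·τ_n − τ_data·x̄)/τ₀ = (13.1949·0.917060 − 0.898438·13.4) / 0.018622 = 0.061446/0.018622 ≈ 3.3.

μ₀ = 3.3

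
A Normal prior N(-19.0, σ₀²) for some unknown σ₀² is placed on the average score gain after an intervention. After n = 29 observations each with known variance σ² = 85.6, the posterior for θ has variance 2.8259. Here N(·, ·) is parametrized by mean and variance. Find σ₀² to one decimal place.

Posterior precision equals prior precision plus data precision: 1/σ_n² = 1/σ₀² + n/σ².
So 1/σ₀² = 1/2.8259 − 29/85.6 = 0.353870 − 0.338785 = 0.015085.
Hence σ₀² = 1/0.015085 ≈ 66.3.

σ₀² = 66.3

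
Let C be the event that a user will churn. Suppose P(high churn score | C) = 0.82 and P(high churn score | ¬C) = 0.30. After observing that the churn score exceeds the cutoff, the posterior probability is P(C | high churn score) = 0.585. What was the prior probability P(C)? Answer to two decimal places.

In odds form, posterior odds = prior odds × likelihood ratio, so prior odds = posterior odds ÷ LR.
Posterior odds = 0.585/(1−0.585) = 1.4096. LR = 0.82/0.30 = 2.7333.
Prior odds = 1.4096/2.7333 = 0.5157, so P(C) = 0.5157/(1+0.5157) ≈ 0.34.

P(C) = 0.34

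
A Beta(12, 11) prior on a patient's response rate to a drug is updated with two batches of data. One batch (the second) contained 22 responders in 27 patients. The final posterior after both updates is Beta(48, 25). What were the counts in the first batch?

Sequential conjugate updates are equivalent to a single update on the pooled data, so total successes = posterior α − prior α and total failures = posterior β − prior β.
Total across both batches: 48−12=36 responders, 25−11=14 non-responders.
Subtract the second batch: 36−22=14 responders and 14−5=9 non-responders.

14 responders and 9 non-responders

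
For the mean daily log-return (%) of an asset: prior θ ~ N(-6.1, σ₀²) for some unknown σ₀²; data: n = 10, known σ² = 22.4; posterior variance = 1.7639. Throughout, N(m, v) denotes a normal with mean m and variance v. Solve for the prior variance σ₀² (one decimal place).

Posterior precision equals prior precision plus data precision: 1/σ_n² = 1/σ₀² + n/σ².
So 1/σ₀² = 1/1.7639 − 10/22.4 = 0.566926 − 0.446429 = 0.120497.
Hence σ₀² = 1/0.120497 ≈ 8.3.

σ₀² = 8.3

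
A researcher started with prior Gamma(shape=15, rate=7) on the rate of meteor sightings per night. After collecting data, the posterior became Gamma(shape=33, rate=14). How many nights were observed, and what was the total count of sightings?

A Gamma(α, β) prior (rate parametrization) on a Poisson rate with n observations summing to S gives posterior Gamma(α+S, β+n).
Matching: Σxᵢ = 33 − 15 = 18 and n = 14 − 7 = 7.

n = 7 nights with total 18 sightings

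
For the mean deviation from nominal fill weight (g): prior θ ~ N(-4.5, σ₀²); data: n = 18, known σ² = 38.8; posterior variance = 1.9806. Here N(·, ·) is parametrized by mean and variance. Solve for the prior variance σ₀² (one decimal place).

Posterior precision equals prior precision plus data precision: 1/σ_n² = 1/σ₀² + n/σ².
So 1/σ₀² = 1/1.9806 − 18/38.8 = 0.504898 − 0.463918 = 0.040980.
Hence σ₀² = 1/0.040980 ≈ 24.4.

σ₀² = 24.4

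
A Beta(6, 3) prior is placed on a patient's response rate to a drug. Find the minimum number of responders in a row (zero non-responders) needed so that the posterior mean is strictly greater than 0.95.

k = 52

After k responders and 0 non-responders the posterior is Beta(6+k, 3), with mean (6+k)/(6+3+k).
Set (6+k)/(9+k) > 0.95 and solve: k > (0.95·9 − 6)/(1 − 0.95) = 51.000.
The smallest integer exceeding 51.000 is 52, and checking k=52: (58)/(61) = 0.9508 > 0.95.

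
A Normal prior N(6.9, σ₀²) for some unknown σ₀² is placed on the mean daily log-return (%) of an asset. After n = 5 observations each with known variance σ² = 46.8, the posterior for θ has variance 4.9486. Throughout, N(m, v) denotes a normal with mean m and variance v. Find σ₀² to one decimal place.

σ₀² = 10.5

Posterior precision equals prior precision plus data precision: 1/σ_n² = 1/σ₀² + n/σ².
So 1/σ₀² = 1/4.9486 − 5/46.8 = 0.202077 − 0.106838 = 0.095239.
Hence σ₀² = 1/0.095239 ≈ 10.5.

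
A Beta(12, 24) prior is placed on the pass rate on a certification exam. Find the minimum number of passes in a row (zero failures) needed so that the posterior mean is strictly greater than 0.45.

After k passes and 0 failures the posterior is Beta(12+k, 24), with mean (12+k)/(12+24+k).
Set (12+k)/(36+k) > 0.45 and solve: k > (0.45·36 − 12)/(1 − 0.45) = 7.636.
The smallest integer exceeding 7.636 is 8.

k = 8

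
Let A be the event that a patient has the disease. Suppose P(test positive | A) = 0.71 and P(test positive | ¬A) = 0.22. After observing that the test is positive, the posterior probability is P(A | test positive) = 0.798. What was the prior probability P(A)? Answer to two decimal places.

P(A) = 0.55

Bayes' rule in odds form gives O(A|E) = O(A)·[P(E|A)/P(E|¬A)], hence O(A) = O(A|E)/LR.
Posterior odds = 0.798/(1−0.798) = 3.9505. LR = 0.71/0.22 = 3.2273.
Prior odds = 3.9505/3.2273 = 1.2241, so P(A) = 1.2241/(1+1.2241) ≈ 0.55.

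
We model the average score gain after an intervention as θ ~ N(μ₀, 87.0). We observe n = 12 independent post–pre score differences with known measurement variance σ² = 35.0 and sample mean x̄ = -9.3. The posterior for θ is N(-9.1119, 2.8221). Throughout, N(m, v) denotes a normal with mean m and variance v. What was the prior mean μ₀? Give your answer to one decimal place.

μ₀ = -3.5

With known observation variance, the Normal–Normal posterior has precision τ_n = τ₀ + n/σ² and mean μ_n = (τ₀μ₀ + (n/σ²)x̄)/τ_n.
Here τ₀ = 1/87.0 = 0.011494 and τ_data = 12/35.0 = 0.342857, so τ_n = 0.354351.
Rearranging for μ₀: μ₀ = (μ_n·τ_n − τ_data·x̄)/τ₀ = (-9.1119·0.354351 − 0.342857·-9.3) / 0.011494 = -0.040241/0.011494 ≈ -3.5.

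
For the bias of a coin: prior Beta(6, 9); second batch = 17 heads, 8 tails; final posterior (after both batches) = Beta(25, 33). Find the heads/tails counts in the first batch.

2 heads and 16 tails

Because Beta–binomial updating is additive in the counts, the combined data contributed (α_post−α_prior, β_post−β_prior) successes and failures.
Total across both batches: 25−6=19 heads, 33−9=24 tails.
Subtract the second batch: 19−17=2 heads and 24−8=16 tails.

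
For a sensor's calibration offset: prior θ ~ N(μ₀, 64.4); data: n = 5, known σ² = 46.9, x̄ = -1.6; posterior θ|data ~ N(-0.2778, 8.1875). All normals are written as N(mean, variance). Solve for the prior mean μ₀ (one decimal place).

μ₀ = 8.8

The posterior mean is a precision-weighted average: μ_n = (τ₀μ₀ + τ_data·x̄)/(τ₀+τ_data), with τ₀=1/σ₀² and τ_data=n/σ².
Here τ₀ = 1/64.4 = 0.015528 and τ_data = 5/46.9 = 0.106610, so τ_n = 0.122138.
Rearranging for μ₀: μ₀ = (μ_n·τ_n − τ_data·x̄)/τ₀ = (-0.2778·0.122138 − 0.106610·-1.6) / 0.015528 = 0.136646/0.015528 ≈ 8.8.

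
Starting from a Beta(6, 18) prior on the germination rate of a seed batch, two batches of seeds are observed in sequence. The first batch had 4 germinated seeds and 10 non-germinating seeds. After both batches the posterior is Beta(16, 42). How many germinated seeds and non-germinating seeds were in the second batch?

Sequential conjugate updates are equivalent to a single update on the pooled data, so total successes = posterior α − prior α and total failures = posterior β − prior β.
Total across both batches: 16−6=10 germinated seeds, 42−18=24 non-germinating seeds.
Subtract the first batch: 10−4=6 germinated seeds and 24−10=14 non-germinating seeds.

6 germinated seeds and 14 non-germinating seeds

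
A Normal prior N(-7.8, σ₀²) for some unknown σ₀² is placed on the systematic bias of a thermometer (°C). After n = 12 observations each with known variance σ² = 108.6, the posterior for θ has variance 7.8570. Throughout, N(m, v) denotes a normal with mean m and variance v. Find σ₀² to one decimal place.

σ₀² = 59.6

Posterior precision equals prior precision plus data precision: 1/σ_n² = 1/σ₀² + n/σ².
So 1/σ₀² = 1/7.8570 − 12/108.6 = 0.127275 − 0.110497 = 0.016778.
Hence σ₀² = 1/0.016778 ≈ 59.6.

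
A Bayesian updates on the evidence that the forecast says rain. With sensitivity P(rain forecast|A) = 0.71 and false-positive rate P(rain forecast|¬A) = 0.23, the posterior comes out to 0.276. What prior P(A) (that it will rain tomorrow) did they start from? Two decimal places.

P(A) = 0.11

Bayes' rule in odds form gives O(A|E) = O(A)·[P(E|A)/P(E|¬A)], hence O(A) = O(A|E)/LR.
Posterior odds = 0.276/(1−0.276) = 0.3812. LR = 0.71/0.23 = 3.0870.
Prior odds = 0.3812/3.0870 = 0.1235, so P(A) = 0.1235/(1+0.1235) ≈ 0.11.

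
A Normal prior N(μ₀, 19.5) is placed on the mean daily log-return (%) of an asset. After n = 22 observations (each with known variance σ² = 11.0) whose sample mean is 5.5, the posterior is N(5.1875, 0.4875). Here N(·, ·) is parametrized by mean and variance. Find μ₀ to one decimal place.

The posterior mean is a precision-weighted average: μ_n = (τ₀μ₀ + τ_data·x̄)/(τ₀+τ_data), with τ₀=1/σ₀² and τ_data=n/σ².
Here τ₀ = 1/19.5 = 0.051282 and τ_data = 22/11.0 = 2.000000, so τ_n = 2.051282.
Rearranging for μ₀: μ₀ = (μ_n·τ_n − τ_data·x̄)/τ₀ = (5.1875·2.051282 − 2.000000·5.5) / 0.051282 = -0.358975/0.051282 ≈ -7.0.

μ₀ = -7.0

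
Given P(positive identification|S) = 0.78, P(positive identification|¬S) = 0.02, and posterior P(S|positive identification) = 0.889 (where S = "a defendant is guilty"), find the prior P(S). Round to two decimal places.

In odds form, posterior odds = prior odds × likelihood ratio, so prior odds = posterior odds ÷ LR.
Posterior odds = 0.889/(1−0.889) = 8.0090. LR = 0.78/0.02 = 39.0000.
Prior odds = 8.0090/39.0000 = 0.2054, so P(S) = 0.2054/(1+0.2054) ≈ 0.17.

P(S) = 0.17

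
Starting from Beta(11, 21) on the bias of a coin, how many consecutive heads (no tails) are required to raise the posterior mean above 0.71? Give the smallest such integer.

k = 41

After k heads and 0 tails the posterior is Beta(11+k, 21), with mean (11+k)/(11+21+k).
Set (11+k)/(32+k) > 0.71 and solve: k > (0.71·32 − 11)/(1 − 0.71) = 40.414.
The smallest integer exceeding 40.414 is 41, and checking k=41: (52)/(73) = 0.7123 > 0.71.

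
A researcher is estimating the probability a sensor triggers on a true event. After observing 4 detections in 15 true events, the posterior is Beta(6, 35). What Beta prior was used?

Under Beta–binomial conjugacy the posterior parameters are (α+s, β+f).
So α = 6 − 4 = 2 and β = 35 − 11 = 24.

Beta(2, 24)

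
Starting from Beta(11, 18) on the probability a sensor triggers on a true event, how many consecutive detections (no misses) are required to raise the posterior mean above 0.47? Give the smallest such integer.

After k detections and 0 misses the posterior is Beta(11+k, 18), with mean (11+k)/(11+18+k).
Set (11+k)/(29+k) > 0.47 and solve: k > (0.47·29 − 11)/(1 − 0.47) = 4.962.
The smallest integer exceeding 4.962 is 5, and checking k=5: (16)/(34) = 0.4706 > 0.47.

k = 5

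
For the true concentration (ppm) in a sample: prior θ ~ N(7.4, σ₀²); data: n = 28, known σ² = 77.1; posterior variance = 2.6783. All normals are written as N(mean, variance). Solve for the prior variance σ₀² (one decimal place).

σ₀² = 98.0

For the Normal–Normal model with known σ², precisions add: τ_n = τ₀ + n/σ².
So 1/σ₀² = 1/2.6783 − 28/77.1 = 0.373371 − 0.363165 = 0.010206.
Hence σ₀² = 1/0.010206 ≈ 98.0.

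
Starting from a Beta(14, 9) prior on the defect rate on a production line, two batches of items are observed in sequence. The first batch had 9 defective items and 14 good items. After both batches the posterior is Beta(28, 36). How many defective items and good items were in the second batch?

5 defective items and 13 good items

Sequential conjugate updates are equivalent to a single update on the pooled data, so total successes = posterior α − prior α and total failures = posterior β − prior β.
Total across both batches: 28−14=14 defective items, 36−9=27 good items.
Subtract the first batch: 14−9=5 defective items and 27−14=13 good items.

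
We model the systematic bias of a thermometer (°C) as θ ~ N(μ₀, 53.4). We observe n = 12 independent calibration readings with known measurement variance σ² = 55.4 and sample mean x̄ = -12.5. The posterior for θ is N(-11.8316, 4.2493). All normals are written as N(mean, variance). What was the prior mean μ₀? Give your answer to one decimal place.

The posterior mean is a precision-weighted average: μ_n = (τ₀μ₀ + τ_data·x̄)/(τ₀+τ_data), with τ₀=1/σ₀² and τ_data=n/σ².
Here τ₀ = 1/53.4 = 0.018727 and τ_data = 12/55.4 = 0.216606, so τ_n = 0.235333.
Rearranging for μ₀: μ₀ = (μ_n·τ_n − τ_data·x̄)/τ₀ = (-11.8316·0.235333 − 0.216606·-12.5) / 0.018727 = -0.076791/0.018727 ≈ -4.1.

μ₀ = -4.1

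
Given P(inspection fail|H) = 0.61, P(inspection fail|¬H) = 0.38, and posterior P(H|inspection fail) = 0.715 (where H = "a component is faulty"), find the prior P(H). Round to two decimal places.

P(H) = 0.61

In odds form, posterior odds = prior odds × likelihood ratio, so prior odds = posterior odds ÷ LR.
Posterior odds = 0.715/(1−0.715) = 2.5088. LR = 0.61/0.38 = 1.6053.
Prior odds = 2.5088/1.6053 = 1.5628, so P(H) = 1.5628/(1+1.5628) ≈ 0.61.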